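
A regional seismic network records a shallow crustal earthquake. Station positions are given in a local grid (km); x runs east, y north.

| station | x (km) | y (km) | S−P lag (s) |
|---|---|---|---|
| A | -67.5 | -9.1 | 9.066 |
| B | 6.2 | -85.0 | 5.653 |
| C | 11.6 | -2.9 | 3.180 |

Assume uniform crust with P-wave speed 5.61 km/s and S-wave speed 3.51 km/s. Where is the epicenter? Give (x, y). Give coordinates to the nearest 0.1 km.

Distance from S−P lag: d = Δt · v_P v_S / (v_P − v_S) = Δt · (5.61·3.51)/(5.61−3.51) ≈ 9.3767·Δt.
So d_A = 85.01, d_B = 53.01, d_C = 29.82 km.
Circle about each station: (x + 67.5)² + (y + 9.1)² = 85.01²; (x − 6.2)² + (y + 85.0)² = 53.01²; (x − 11.6)² + (y + 2.9)² = 29.82².
Subtracting pairs of circle equations eliminates x²+y² and gives linear equations (the radical axes):
147.4 x − 151.8 y = 7041.02
158.2 x + 12.4 y = 1841.38
Solving the 2×2 system: x ≈ 14.2, y ≈ -32.6 km.

14.2 km east, -32.6 km north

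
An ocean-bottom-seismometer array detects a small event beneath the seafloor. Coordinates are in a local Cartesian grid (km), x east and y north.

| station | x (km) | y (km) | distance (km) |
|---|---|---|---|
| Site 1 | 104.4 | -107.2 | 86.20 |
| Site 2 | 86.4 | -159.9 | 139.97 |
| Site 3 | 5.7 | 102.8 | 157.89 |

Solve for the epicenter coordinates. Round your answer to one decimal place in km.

Circle about each station: (x − 104.4)² + (y + 107.2)² = 86.20²; (x − 86.4)² + (y + 159.9)² = 139.97²; (x − 5.7)² + (y − 102.8)² = 157.89².
Subtracting pairs of circle equations eliminates x²+y² and gives linear equations (the radical axes):
-36.0 x − 105.4 y = -1519.39
-197.4 x + 420.0 y = -29289.68
Solving the 2×2 system: x ≈ 103.7, y ≈ -21.0 km.
Check against Site 1 (with the unrounded x, y): √((x − 104.4)²+(y + 107.2)²) = 86.20 ≈ 86.20 km. ✓

103.7 km east, -21.0 km north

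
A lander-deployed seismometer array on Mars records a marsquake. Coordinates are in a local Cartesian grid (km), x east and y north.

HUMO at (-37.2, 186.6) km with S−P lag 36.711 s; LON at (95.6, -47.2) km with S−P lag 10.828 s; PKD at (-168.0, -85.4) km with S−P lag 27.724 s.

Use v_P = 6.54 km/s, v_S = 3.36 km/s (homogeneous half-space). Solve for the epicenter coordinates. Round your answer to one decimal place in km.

(21.9, -60.1)

Distance from S−P lag: d = Δt · v_P v_S / (v_P − v_S) = Δt · (6.54·3.36)/(6.54−3.36) ≈ 6.9102·Δt.
So d_HUMO = 253.68, d_LON = 74.82, d_PKD = 191.58 km.
Circle about each station: (x + 37.2)² + (y − 186.6)² = 253.68²; (x − 95.6)² + (y + 47.2)² = 74.82²; (x + 168.0)² + (y + 85.4)² = 191.58².
Subtracting pairs of circle equations eliminates x²+y² and gives linear equations (the radical axes):
265.6 x − 467.6 y = 33919.31
-261.6 x − 544.0 y = 26964.41
Solving the 2×2 system: x ≈ 21.9, y ≈ -60.1 km.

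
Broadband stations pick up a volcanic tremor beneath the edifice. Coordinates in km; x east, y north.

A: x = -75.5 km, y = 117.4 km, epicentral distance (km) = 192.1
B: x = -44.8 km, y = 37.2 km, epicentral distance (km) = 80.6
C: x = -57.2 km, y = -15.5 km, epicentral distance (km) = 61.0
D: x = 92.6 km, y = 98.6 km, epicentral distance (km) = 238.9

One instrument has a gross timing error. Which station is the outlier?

Solve using three stations at a time. Using A, C, D (subtract circle equations pairwise → linear system) gives (x, y) ≈ (-71.9, -74.6).
Distances from that point to each station vs reported:
  A: calculated 192.1 vs reported 192.1 → residual 0.0 km
  B: calculated 115.1 vs reported 80.6 → residual 34.5 km
  C: calculated 60.9 vs reported 61.0 → residual 0.1 km
  D: calculated 238.9 vs reported 238.9 → residual 0.0 km
A, C, D are mutually consistent (residuals ≈ 0); B is off by 34.5 km.

B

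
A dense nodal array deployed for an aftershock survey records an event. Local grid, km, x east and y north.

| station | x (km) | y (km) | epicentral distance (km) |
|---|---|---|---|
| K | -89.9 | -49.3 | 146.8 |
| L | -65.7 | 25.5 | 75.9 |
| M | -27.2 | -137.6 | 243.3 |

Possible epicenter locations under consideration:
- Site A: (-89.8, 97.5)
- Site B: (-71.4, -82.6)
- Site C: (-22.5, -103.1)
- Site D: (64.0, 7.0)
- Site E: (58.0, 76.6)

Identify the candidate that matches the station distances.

Site A

For each candidate, compare |candidate − station| to the reported distance:
Site A: residuals K 0.0, L 0.0, M 0.0 → max 0.0 km
Site B: residuals K 108.7, L 32.4, M 172.7 → max 172.7 km
Site C: residuals K 60.6, L 59.8, M 208.5 → max 208.5 km
Site D: residuals K 17.1, L 55.1, M 72.3 → max 72.3 km
Site E: residuals K 47.4, L 57.9, M 12.8 → max 57.9 km
Only Site A has all residuals ≈ 0.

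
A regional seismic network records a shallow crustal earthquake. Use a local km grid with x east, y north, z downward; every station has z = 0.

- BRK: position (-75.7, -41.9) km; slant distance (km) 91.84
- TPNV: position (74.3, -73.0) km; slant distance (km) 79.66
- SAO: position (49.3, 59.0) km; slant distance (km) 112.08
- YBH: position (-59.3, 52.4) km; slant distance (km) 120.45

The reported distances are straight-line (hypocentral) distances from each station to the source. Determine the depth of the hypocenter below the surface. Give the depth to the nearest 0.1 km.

depth ≈ 33.5 km

Each station gives a sphere (x−x_i)² + (y−y_i)² + z² = d_i² (stations at z=0).
Subtracting the BRK sphere from TPNV and SAO: z² cancels, leaving linear equations in x and y:
300.0 x − 62.2 y = 5452.26
250.0 x + 201.8 y = -5701.95
Solving: x ≈ 9.799, y ≈ -40.395 km (keep extra digits for the depth step; rounded: 9.8, -40.4).
Then from the BRK sphere: z² = 91.84² − (x + 75.7)² − (y + 41.9)² with x = 9.799, y = -40.395, so z ≈ 33.500 ≈ 33.5 km.
Check against YBH (with the unrounded solution): distance 120.45 ≈ 120.45 km. ✓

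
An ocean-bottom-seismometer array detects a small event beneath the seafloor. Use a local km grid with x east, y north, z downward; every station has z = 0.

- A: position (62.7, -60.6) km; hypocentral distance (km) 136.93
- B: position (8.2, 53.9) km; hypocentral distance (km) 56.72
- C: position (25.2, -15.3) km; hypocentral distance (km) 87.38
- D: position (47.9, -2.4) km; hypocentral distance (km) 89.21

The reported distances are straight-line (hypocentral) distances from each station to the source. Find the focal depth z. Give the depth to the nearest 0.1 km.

Each station gives a sphere (x−x_i)² + (y−y_i)² + z² = d_i² (stations at z=0).
Subtracting the A sphere from B and C: z² cancels, leaving linear equations in x and y:
-109.0 x + 229.0 y = 10901.47
-75.0 x + 90.6 y = 4380.04
Solving: x ≈ -2.104, y ≈ 46.603 km (keep extra digits for the depth step; rounded: -2.1, 46.6).
Then from the A sphere: z² = 136.93² − (x − 62.7)² − (y + 60.6)² with x = -2.104, y = 46.603, so z ≈ 55.297 ≈ 55.3 km.

55.3 km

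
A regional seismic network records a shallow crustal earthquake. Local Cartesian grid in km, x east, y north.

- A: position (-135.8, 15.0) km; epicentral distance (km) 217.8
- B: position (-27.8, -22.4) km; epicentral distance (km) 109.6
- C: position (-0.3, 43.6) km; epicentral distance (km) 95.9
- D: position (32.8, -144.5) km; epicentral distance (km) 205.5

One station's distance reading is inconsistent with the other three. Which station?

Solve using three stations at a time. Using A, B, C (subtract circle equations pairwise → linear system) gives (x, y) ≈ (80.8, -7.6).
Distances from that point to each station vs reported:
  A: calculated 217.8 vs reported 217.8 → residual 0.0 km
  B: calculated 109.6 vs reported 109.6 → residual 0.0 km
  C: calculated 96.0 vs reported 95.9 → residual 0.1 km
  D: calculated 145.1 vs reported 205.5 → residual 60.4 km
A, B, C are mutually consistent (residuals ≈ 0); D is off by 60.4 km.

D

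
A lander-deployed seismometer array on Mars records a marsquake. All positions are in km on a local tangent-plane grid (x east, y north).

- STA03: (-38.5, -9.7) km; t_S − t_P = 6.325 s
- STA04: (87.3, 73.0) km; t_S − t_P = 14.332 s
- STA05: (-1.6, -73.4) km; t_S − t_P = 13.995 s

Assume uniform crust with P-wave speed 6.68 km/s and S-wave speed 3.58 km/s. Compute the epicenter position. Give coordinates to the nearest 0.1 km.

Distance from S−P lag: d = Δt · v_P v_S / (v_P − v_S) = Δt · (6.68·3.58)/(6.68−3.58) ≈ 7.7143·Δt.
So d_STA03 = 48.79, d_STA04 = 110.56, d_STA05 = 107.96 km.
Circle about each station: (x + 38.5)² + (y + 9.7)² = 48.79²; (x − 87.3)² + (y − 73.0)² = 110.56²; (x + 1.6)² + (y + 73.4)² = 107.96².
Subtracting the STA03 equation from the STA04 and STA05 equations removes the quadratic terms:
251.6 x + 165.4 y = 1530.90
73.8 x − 127.4 y = -5461.12
Solving the 2×2 system: x ≈ -16.0, y ≈ 33.6 km.

(-16.0, 33.6)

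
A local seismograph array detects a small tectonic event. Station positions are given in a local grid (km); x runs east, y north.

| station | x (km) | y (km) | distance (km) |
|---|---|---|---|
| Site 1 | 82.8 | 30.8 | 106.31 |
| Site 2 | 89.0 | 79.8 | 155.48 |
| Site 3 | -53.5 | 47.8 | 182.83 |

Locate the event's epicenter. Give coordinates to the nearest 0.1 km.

Circle about each station: (x − 82.8)² + (y − 30.8)² = 106.31²; (x − 89.0)² + (y − 79.8)² = 155.48²; (x + 53.5)² + (y − 47.8)² = 182.83².
Subtracting the Site 1 equation from the Site 2 and Site 3 equations removes the quadratic terms:
12.4 x + 98.0 y = -6387.65
-272.6 x + 34.0 y = -24782.38
Solving the 2×2 system: x ≈ 81.5, y ≈ -75.5 km.
Check against Site 1 (with the unrounded x, y): √((x − 82.8)²+(y − 30.8)²) = 106.30 ≈ 106.31 km. ✓

(81.5, -75.5)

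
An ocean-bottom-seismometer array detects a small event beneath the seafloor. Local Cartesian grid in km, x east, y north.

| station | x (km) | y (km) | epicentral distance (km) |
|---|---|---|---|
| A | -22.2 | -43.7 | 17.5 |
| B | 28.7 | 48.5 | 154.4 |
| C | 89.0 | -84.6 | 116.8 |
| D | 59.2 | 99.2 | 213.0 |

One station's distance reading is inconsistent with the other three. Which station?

Solve using three stations at a time. Using B, C, D (subtract circle equations pairwise → linear system) gives (x, y) ≈ (-27.5, -95.5).
Distances from that point to each station vs reported:
  A: calculated 52.1 vs reported 17.5 → residual 34.6 km
  B: calculated 154.6 vs reported 154.4 → residual 0.2 km
  C: calculated 117.0 vs reported 116.8 → residual 0.2 km
  D: calculated 213.1 vs reported 213.0 → residual 0.1 km
B, C, D are mutually consistent (residuals ≈ 0); A is off by 34.6 km.

A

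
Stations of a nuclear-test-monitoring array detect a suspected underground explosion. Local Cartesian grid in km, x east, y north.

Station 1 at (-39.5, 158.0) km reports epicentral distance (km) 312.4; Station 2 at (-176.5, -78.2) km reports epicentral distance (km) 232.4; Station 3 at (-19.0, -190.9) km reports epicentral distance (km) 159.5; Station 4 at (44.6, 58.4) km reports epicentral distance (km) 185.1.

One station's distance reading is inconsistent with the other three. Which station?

Station 2

Solve using three stations at a time. Using Station 1, Station 3, Station 4 (subtract circle equations pairwise → linear system) gives (x, y) ≈ (119.3, -111.1).
Distances from that point to each station vs reported:
  Station 1: calculated 312.5 vs reported 312.4 → residual 0.1 km
  Station 2: calculated 297.7 vs reported 232.4 → residual 65.3 km
  Station 3: calculated 159.7 vs reported 159.5 → residual 0.2 km
  Station 4: calculated 185.3 vs reported 185.1 → residual 0.2 km
Station 1, Station 3, Station 4 are mutually consistent (residuals ≈ 0); Station 2 is off by 65.3 km.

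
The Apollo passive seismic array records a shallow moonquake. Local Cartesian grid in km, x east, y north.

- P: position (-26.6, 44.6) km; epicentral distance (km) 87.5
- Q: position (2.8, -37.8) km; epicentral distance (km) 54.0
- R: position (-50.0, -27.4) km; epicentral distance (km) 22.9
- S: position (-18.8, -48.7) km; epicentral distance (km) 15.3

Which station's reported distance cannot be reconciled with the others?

Solve using three stations at a time. Using P, R, S (subtract circle equations pairwise → linear system) gives (x, y) ≈ (-32.9, -42.7).
Distances from that point to each station vs reported:
  P: calculated 87.5 vs reported 87.5 → residual 0.0 km
  Q: calculated 36.0 vs reported 54.0 → residual 18.0 km
  R: calculated 22.9 vs reported 22.9 → residual 0.0 km
  S: calculated 15.3 vs reported 15.3 → residual 0.0 km
P, R, S are mutually consistent (residuals ≈ 0); Q is off by 18.0 km.

Q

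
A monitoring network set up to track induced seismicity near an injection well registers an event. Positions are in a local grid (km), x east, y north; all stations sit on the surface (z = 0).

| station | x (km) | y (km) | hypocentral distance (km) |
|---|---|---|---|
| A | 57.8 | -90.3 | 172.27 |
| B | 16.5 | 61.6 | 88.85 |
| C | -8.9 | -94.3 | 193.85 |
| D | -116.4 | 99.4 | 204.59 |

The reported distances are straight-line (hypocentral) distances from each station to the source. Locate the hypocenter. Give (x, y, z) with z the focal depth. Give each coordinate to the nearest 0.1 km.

x ≈ 74.1 km, y ≈ 67.4 km, depth ≈ 67.4 km

Each station gives a sphere (x−x_i)² + (y−y_i)² + z² = d_i² (stations at z=0).
Subtracting the A sphere from B and C: z² cancels, leaving linear equations in x and y:
-82.6 x + 303.8 y = 14354.51
-133.4 x − 8.0 y = -10424.10
Solving: x ≈ 74.100, y ≈ 67.397 km (keep extra digits for the depth step; rounded: 74.1, 67.4).
Then from the A sphere: z² = 172.27² − (x − 57.8)² − (y + 90.3)² with x = 74.100, y = 67.397, so z ≈ 67.401 ≈ 67.4 km.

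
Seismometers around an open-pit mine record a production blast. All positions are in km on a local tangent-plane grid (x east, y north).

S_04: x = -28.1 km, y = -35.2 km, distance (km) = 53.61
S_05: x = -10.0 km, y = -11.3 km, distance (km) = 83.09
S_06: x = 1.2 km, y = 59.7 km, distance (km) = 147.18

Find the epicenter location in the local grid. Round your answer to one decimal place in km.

Circle about each station: (x + 28.1)² + (y + 35.2)² = 53.61²; (x + 10.0)² + (y + 11.3)² = 83.09²; (x − 1.2)² + (y − 59.7)² = 147.18².
Subtracting the S_04 equation from the S_05 and S_06 equations removes the quadratic terms:
36.2 x + 47.8 y = -5830.88
58.6 x + 189.8 y = -17251.04
Solving the 2×2 system: x ≈ -69.3, y ≈ -69.5 km.
Check against S_04 (with the unrounded x, y): √((x + 28.1)²+(y + 35.2)²) = 53.62 ≈ 53.61 km. ✓

x ≈ -69.3 km, y ≈ -69.5 km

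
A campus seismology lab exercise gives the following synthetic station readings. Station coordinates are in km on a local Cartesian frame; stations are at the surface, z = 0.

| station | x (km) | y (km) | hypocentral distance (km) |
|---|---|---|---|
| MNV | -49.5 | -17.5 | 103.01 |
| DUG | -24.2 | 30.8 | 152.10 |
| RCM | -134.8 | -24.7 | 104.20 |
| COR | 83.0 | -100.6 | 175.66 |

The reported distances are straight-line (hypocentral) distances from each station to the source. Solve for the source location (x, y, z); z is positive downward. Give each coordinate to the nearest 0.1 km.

(-84.2, -98.2, 53.8)

Each station gives a sphere (x−x_i)² + (y−y_i)² + z² = d_i² (stations at z=0).
Subtracting the MNV sphere from DUG and RCM: z² cancels, leaving linear equations in x and y:
50.6 x + 96.6 y = -13745.57
-170.6 x − 14.4 y = 15778.05
Solving: x ≈ -84.198, y ≈ -98.190 km (keep extra digits for the depth step; rounded: -84.2, -98.2).
Then from the MNV sphere: z² = 103.01² − (x + 49.5)² − (y + 17.5)² with x = -84.198, y = -98.190, so z ≈ 53.817 ≈ 53.8 km.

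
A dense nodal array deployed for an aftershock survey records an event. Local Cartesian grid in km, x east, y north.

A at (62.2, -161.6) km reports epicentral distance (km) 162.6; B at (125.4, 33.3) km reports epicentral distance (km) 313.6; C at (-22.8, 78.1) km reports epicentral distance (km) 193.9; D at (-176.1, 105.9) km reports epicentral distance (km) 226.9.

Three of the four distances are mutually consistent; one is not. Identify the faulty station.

Solve using three stations at a time. Using A, C, D (subtract circle equations pairwise → linear system) gives (x, y) ≈ (-89.7, -103.8).
Distances from that point to each station vs reported:
  A: calculated 162.5 vs reported 162.6 → residual 0.1 km
  B: calculated 255.1 vs reported 313.6 → residual 58.5 km
  C: calculated 193.8 vs reported 193.9 → residual 0.1 km
  D: calculated 226.8 vs reported 226.9 → residual 0.1 km
A, C, D are mutually consistent (residuals ≈ 0); B is off by 58.5 km.

B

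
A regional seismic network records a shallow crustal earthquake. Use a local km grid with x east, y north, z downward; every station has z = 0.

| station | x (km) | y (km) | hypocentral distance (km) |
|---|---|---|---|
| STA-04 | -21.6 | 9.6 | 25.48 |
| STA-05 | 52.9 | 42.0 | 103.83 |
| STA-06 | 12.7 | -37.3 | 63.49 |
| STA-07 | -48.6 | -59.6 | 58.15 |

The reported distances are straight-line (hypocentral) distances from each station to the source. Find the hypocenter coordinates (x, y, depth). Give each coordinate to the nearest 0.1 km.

Each station gives a sphere (x−x_i)² + (y−y_i)² + z² = d_i² (stations at z=0).
Subtracting the STA-04 sphere from STA-05 and STA-06: z² cancels, leaving linear equations in x and y:
149.0 x + 64.8 y = -6127.75
68.6 x − 93.8 y = -2387.89
Solving: x ≈ -39.601, y ≈ -3.505 km (keep extra digits for the depth step; rounded: -39.6, -3.5).
Then from the STA-04 sphere: z² = 25.48² − (x + 21.6)² − (y − 9.6)² with x = -39.601, y = -3.505, so z ≈ 12.388 ≈ 12.4 km.

(-39.6, -3.5, 12.4)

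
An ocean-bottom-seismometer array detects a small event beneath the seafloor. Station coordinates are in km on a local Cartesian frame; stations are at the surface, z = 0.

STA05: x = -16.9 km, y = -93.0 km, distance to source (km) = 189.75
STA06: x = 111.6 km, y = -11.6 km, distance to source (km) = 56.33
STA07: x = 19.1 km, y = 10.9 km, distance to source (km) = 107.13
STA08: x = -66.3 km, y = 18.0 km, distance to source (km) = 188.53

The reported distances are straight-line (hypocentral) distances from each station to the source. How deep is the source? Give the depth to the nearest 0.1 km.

depth ≈ 29.0 km

Each station gives a sphere (x−x_i)² + (y−y_i)² + z² = d_i² (stations at z=0).
Subtracting the STA05 sphere from STA06 and STA07: z² cancels, leaving linear equations in x and y:
257.0 x + 162.8 y = 36486.50
72.0 x + 207.8 y = 16077.24
Solving: x ≈ 119.102, y ≈ 36.102 km (keep extra digits for the depth step; rounded: 119.1, 36.1).
Then from the STA05 sphere: z² = 189.75² − (x + 16.9)² − (y + 93.0)² with x = 119.102, y = 36.102, so z ≈ 29.003 ≈ 29.0 km.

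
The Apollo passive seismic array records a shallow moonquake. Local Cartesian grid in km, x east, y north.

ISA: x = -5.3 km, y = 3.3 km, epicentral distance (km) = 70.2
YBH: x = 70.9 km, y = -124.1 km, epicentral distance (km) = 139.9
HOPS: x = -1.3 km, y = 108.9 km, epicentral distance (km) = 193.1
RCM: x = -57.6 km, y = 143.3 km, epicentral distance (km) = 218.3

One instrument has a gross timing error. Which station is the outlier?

ISA

Solve using three stations at a time. Using YBH, HOPS, RCM (subtract circle equations pairwise → linear system) gives (x, y) ≈ (-60.3, -75.1).
Distances from that point to each station vs reported:
  ISA: calculated 95.8 vs reported 70.2 → residual 25.6 km
  YBH: calculated 140.1 vs reported 139.9 → residual 0.2 km
  HOPS: calculated 193.2 vs reported 193.1 → residual 0.1 km
  RCM: calculated 218.4 vs reported 218.3 → residual 0.1 km
YBH, HOPS, RCM are mutually consistent (residuals ≈ 0); ISA is off by 25.6 km.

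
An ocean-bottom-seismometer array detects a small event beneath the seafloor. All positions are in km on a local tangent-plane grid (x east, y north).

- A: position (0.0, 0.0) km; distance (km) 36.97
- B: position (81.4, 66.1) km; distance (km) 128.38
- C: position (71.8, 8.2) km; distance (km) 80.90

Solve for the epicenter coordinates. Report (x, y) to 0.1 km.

(4.5, -36.7)

Circle about each station: x² + y² = 36.97²; (x − 81.4)² + (y − 66.1)² = 128.38²; (x − 71.8)² + (y − 8.2)² = 80.90².
Subtracting the A equation from the B and C equations removes the quadratic terms:
162.8 x + 132.2 y = -4119.47
143.6 x + 16.4 y = 44.45
Solving the 2×2 system: x ≈ 4.5, y ≈ -36.7 km.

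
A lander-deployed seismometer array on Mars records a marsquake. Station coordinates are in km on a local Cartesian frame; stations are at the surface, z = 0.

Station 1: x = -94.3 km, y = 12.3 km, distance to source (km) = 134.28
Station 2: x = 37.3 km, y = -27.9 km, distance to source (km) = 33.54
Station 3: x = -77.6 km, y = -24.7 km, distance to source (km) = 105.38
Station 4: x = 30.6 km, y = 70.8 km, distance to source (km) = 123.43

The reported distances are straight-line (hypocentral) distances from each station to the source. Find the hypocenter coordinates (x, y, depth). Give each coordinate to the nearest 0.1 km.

(22.6, -50.8, 19.6)

Each station gives a sphere (x−x_i)² + (y−y_i)² + z² = d_i² (stations at z=0).
Subtracting the Station 1 sphere from Station 2 and Station 3: z² cancels, leaving linear equations in x and y:
263.2 x − 80.4 y = 10032.11
33.4 x − 74.0 y = 4514.24
Solving: x ≈ 22.597, y ≈ -50.804 km (keep extra digits for the depth step; rounded: 22.6, -50.8).
Then from the Station 1 sphere: z² = 134.28² − (x + 94.3)² − (y − 12.3)² with x = 22.597, y = -50.804, so z ≈ 19.598 ≈ 19.6 km.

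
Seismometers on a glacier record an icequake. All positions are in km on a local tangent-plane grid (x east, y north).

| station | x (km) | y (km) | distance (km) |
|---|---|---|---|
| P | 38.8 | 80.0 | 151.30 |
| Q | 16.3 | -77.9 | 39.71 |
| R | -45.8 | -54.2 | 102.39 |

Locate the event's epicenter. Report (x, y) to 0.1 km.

Circle about each station: (x − 38.8)² + (y − 80.0)² = 151.30²; (x − 16.3)² + (y + 77.9)² = 39.71²; (x + 45.8)² + (y + 54.2)² = 102.39².
Subtracting pairs of circle equations eliminates x²+y² and gives linear equations (the radical axes):
-45.0 x − 315.8 y = 19743.47
-169.2 x − 268.4 y = 9537.82
Solving the 2×2 system: x ≈ 55.3, y ≈ -70.4 km.
Check against P (with the unrounded x, y): √((x − 38.8)²+(y − 80.0)²) = 151.30 ≈ 151.30 km. ✓

55.3 km east, -70.4 km north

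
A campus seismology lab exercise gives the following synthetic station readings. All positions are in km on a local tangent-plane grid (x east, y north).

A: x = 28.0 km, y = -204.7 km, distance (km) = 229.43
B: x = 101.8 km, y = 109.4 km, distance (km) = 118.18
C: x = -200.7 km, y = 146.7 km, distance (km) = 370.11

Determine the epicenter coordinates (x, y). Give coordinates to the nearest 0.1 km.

Circle about each station: (x − 28.0)² + (y + 204.7)² = 229.43²; (x − 101.8)² + (y − 109.4)² = 118.18²; (x + 200.7)² + (y − 146.7)² = 370.11².
Subtracting pairs of circle equations eliminates x²+y² and gives linear equations (the radical axes):
147.6 x + 628.2 y = 18317.12
-457.4 x + 702.8 y = -65228.00
Solving the 2×2 system: x ≈ 137.7, y ≈ -3.2 km.
Check against A (with the unrounded x, y): √((x − 28.0)²+(y + 204.7)²) = 229.43 ≈ 229.43 km. ✓

(137.7, -3.2)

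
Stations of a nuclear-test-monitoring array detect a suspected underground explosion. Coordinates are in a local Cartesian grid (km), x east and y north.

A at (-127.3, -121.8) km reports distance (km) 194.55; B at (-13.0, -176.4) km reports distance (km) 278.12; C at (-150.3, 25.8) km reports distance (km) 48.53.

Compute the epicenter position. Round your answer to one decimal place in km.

(-137.1, 72.5)

Circle about each station: (x + 127.3)² + (y + 121.8)² = 194.55²; (x + 13.0)² + (y + 176.4)² = 278.12²; (x + 150.3)² + (y − 25.8)² = 48.53².
Subtracting pairs of circle equations eliminates x²+y² and gives linear equations (the radical axes):
228.6 x − 109.2 y = -39255.60
-46.0 x + 295.2 y = 27709.74
Solving the 2×2 system: x ≈ -137.1, y ≈ 72.5 km.
Check against A (with the unrounded x, y): √((x + 127.3)²+(y + 121.8)²) = 194.55 ≈ 194.55 km. ✓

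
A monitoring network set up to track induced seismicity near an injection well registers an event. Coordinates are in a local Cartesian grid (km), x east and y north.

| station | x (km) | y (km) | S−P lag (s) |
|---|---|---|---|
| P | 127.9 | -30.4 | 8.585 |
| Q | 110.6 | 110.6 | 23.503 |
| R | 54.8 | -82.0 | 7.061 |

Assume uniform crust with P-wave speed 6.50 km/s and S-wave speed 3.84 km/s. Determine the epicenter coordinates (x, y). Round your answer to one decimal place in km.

(114.9, -109.9)

Distance from S−P lag: d = Δt · v_P v_S / (v_P − v_S) = Δt · (6.50·3.84)/(6.50−3.84) ≈ 9.3835·Δt.
So d_P = 80.56, d_Q = 220.54, d_R = 66.26 km.
Circle about each station: (x − 127.9)² + (y + 30.4)² = 80.56²; (x − 110.6)² + (y − 110.6)² = 220.54²; (x − 54.8)² + (y + 82.0)² = 66.26².
Subtracting the P equation from the Q and R equations removes the quadratic terms:
-34.6 x + 282.0 y = -34965.83
-146.2 x − 103.2 y = -5456.00
Solving the 2×2 system: x ≈ 114.9, y ≈ -109.9 km.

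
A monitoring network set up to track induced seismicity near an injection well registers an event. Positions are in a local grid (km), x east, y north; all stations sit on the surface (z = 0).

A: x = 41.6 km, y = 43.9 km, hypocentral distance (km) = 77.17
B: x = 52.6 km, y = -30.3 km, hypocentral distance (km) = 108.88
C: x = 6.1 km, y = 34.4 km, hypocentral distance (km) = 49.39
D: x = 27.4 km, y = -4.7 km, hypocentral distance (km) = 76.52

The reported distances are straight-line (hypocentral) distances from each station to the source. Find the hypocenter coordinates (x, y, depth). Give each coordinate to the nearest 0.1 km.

x ≈ -24.8 km, y ≈ 35.9 km, depth ≈ 38.5 km

Each station gives a sphere (x−x_i)² + (y−y_i)² + z² = d_i² (stations at z=0).
Subtracting the A sphere from B and C: z² cancels, leaving linear equations in x and y:
22.0 x − 148.4 y = -5872.57
-71.0 x − 19.0 y = 1078.64
Solving: x ≈ -24.798, y ≈ 35.896 km (keep extra digits for the depth step; rounded: -24.8, 35.9).
Then from the A sphere: z² = 77.17² − (x − 41.6)² − (y − 43.9)² with x = -24.798, y = 35.896, so z ≈ 38.503 ≈ 38.5 km.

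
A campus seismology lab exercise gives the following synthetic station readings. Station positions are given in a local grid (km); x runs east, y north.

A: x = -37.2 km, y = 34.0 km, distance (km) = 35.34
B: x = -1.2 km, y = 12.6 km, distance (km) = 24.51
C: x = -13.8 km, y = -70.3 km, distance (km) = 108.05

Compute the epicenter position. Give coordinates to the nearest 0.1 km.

Circle about each station: (x + 37.2)² + (y − 34.0)² = 35.34²; (x + 1.2)² + (y − 12.6)² = 24.51²; (x + 13.8)² + (y + 70.3)² = 108.05².
Subtracting the A equation from the B and C equations removes the quadratic terms:
72.0 x − 42.8 y = -1731.46
46.8 x − 208.6 y = -7833.20
Solving the 2×2 system: x ≈ -2.0, y ≈ 37.1 km.

x ≈ -2.0 km, y ≈ 37.1 km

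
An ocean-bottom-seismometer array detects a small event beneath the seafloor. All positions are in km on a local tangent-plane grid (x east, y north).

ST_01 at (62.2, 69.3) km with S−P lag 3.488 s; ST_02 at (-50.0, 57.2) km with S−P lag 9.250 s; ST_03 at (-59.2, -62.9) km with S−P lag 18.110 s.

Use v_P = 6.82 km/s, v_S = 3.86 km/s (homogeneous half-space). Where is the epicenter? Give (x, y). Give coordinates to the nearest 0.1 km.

Distance from S−P lag: d = Δt · v_P v_S / (v_P − v_S) = Δt · (6.82·3.86)/(6.82−3.86) ≈ 8.8936·Δt.
So d_ST_01 = 31.02, d_ST_02 = 82.27, d_ST_03 = 161.06 km.
Circle about each station: (x − 62.2)² + (y − 69.3)² = 31.02²; (x + 50.0)² + (y − 57.2)² = 82.27²; (x + 59.2)² + (y + 62.9)² = 161.06².
Subtracting the ST_01 equation from the ST_02 and ST_03 equations removes the quadratic terms:
-224.4 x − 24.2 y = -8705.60
-242.8 x − 264.4 y = -26188.36
Solving the 2×2 system: x ≈ 31.2, y ≈ 70.4 km.

x ≈ 31.2 km, y ≈ 70.4 km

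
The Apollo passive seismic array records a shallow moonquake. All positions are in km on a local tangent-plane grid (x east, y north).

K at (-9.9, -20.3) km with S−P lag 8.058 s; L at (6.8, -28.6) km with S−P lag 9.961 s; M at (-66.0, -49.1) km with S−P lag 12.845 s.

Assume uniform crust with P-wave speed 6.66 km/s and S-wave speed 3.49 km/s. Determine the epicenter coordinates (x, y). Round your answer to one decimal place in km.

Distance from S−P lag: d = Δt · v_P v_S / (v_P − v_S) = Δt · (6.66·3.49)/(6.66−3.49) ≈ 7.3323·Δt.
So d_K = 59.08, d_L = 73.04, d_M = 94.18 km.
Circle about each station: (x + 9.9)² + (y + 20.3)² = 59.08²; (x − 6.8)² + (y + 28.6)² = 73.04²; (x + 66.0)² + (y + 49.1)² = 94.18².
Subtracting the K equation from the L and M equations removes the quadratic terms:
33.4 x − 16.6 y = -1490.30
-112.2 x − 57.6 y = 877.28
Solving the 2×2 system: x ≈ -26.5, y ≈ 36.4 km.

(-26.5, 36.4)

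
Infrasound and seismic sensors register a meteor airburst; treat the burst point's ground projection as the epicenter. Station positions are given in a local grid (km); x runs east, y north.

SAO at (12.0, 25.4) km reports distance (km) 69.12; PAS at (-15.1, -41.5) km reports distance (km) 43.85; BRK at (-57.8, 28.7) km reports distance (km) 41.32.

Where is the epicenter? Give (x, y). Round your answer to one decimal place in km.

x ≈ -46.7 km, y ≈ -11.1 km

Circle about each station: (x − 12.0)² + (y − 25.4)² = 69.12²; (x + 15.1)² + (y + 41.5)² = 43.85²; (x + 57.8)² + (y − 28.7)² = 41.32².
Subtracting the SAO equation from the PAS and BRK equations removes the quadratic terms:
-54.2 x − 133.8 y = 4015.85
-139.6 x + 6.6 y = 6445.60
Solving the 2×2 system: x ≈ -46.7, y ≈ -11.1 km.
Check against SAO (with the unrounded x, y): √((x − 12.0)²+(y − 25.4)²) = 69.12 ≈ 69.12 km. ✓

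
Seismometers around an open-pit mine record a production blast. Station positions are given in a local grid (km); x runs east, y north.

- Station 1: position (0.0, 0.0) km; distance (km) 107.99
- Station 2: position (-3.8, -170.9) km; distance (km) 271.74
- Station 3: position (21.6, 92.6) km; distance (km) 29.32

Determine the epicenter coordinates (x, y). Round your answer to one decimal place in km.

Circle about each station: x² + y² = 107.99²; (x + 3.8)² + (y + 170.9)² = 271.74²; (x − 21.6)² + (y − 92.6)² = 29.32².
Subtracting pairs of circle equations eliminates x²+y² and gives linear equations (the radical axes):
-7.6 x − 341.8 y = -32959.54
43.2 x + 185.2 y = 19843.50
Solving the 2×2 system: x ≈ 50.8, y ≈ 95.3 km.

(50.8, 95.3)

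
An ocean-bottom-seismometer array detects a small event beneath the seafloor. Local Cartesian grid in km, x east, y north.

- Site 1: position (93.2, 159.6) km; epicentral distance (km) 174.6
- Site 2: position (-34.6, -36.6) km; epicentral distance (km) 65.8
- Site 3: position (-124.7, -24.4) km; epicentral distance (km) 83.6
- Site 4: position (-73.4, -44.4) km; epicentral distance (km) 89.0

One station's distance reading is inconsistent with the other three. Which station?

Site 3

Solve using three stations at a time. Using Site 1, Site 2, Site 4 (subtract circle equations pairwise → linear system) gives (x, y) ≈ (-21.5, 27.9).
Distances from that point to each station vs reported:
  Site 1: calculated 174.6 vs reported 174.6 → residual 0.0 km
  Site 2: calculated 65.8 vs reported 65.8 → residual 0.0 km
  Site 3: calculated 115.7 vs reported 83.6 → residual 32.1 km
  Site 4: calculated 89.0 vs reported 89.0 → residual 0.0 km
Site 1, Site 2, Site 4 are mutually consistent (residuals ≈ 0); Site 3 is off by 32.1 km.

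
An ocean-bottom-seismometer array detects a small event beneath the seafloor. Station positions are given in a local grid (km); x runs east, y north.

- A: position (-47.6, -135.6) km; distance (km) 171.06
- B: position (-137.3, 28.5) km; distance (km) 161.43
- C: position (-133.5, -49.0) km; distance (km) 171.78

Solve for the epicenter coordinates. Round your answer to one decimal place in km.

Circle about each station: (x + 47.6)² + (y + 135.6)² = 171.06²; (x + 137.3)² + (y − 28.5)² = 161.43²; (x + 133.5)² + (y + 49.0)² = 171.78².
Subtracting the A equation from the B and C equations removes the quadratic terms:
-179.4 x + 328.2 y = 2212.30
-171.8 x + 173.2 y = -676.71
Solving the 2×2 system: x ≈ 23.9, y ≈ 19.8 km.

x ≈ 23.9 km, y ≈ 19.8 km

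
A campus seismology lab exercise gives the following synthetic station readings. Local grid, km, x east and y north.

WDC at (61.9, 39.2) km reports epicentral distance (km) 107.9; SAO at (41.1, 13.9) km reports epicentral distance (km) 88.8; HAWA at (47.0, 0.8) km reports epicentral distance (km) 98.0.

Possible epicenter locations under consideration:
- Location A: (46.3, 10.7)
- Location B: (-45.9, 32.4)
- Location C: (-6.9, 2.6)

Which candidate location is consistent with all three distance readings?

Location B

For each candidate, compare |candidate − station| to the reported distance:
Location A: residuals WDC 75.4, SAO 82.7, HAWA 88.1 → max 88.1 km
Location B: residuals WDC 0.1, SAO 0.1, HAWA 0.1 → max 0.1 km
Location C: residuals WDC 30.0, SAO 39.5, HAWA 44.1 → max 44.1 km
Only Location B has all residuals ≈ 0.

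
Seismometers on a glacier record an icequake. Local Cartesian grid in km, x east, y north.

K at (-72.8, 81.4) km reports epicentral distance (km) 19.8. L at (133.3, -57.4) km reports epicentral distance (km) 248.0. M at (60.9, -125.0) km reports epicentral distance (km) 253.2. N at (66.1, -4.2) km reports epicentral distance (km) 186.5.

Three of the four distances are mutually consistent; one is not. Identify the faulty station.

N

Solve using three stations at a time. Using K, L, M (subtract circle equations pairwise → linear system) gives (x, y) ≈ (-60.7, 97.1).
Distances from that point to each station vs reported:
  K: calculated 19.8 vs reported 19.8 → residual 0.0 km
  L: calculated 248.0 vs reported 248.0 → residual 0.0 km
  M: calculated 253.2 vs reported 253.2 → residual 0.0 km
  N: calculated 162.3 vs reported 186.5 → residual 24.2 km
K, L, M are mutually consistent (residuals ≈ 0); N is off by 24.2 km.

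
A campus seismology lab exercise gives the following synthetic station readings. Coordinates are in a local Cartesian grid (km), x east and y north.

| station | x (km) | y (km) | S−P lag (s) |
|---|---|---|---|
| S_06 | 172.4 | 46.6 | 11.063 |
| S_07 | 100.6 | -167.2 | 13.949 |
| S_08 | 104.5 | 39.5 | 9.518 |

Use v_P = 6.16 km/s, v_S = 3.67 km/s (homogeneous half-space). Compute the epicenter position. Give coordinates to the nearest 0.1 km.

128.2 km east, -43.6 km north

Distance from S−P lag: d = Δt · v_P v_S / (v_P − v_S) = Δt · (6.16·3.67)/(6.16−3.67) ≈ 9.0792·Δt.
So d_S_06 = 100.44, d_S_07 = 126.65, d_S_08 = 86.42 km.
Circle about each station: (x − 172.4)² + (y − 46.6)² = 100.44²; (x − 100.6)² + (y + 167.2)² = 126.65²; (x − 104.5)² + (y − 39.5)² = 86.42².
Subtracting the S_06 equation from the S_07 and S_08 equations removes the quadratic terms:
-143.6 x − 427.6 y = 230.85
-135.8 x − 14.2 y = -16793.04
Solving the 2×2 system: x ≈ 128.2, y ≈ -43.6 km.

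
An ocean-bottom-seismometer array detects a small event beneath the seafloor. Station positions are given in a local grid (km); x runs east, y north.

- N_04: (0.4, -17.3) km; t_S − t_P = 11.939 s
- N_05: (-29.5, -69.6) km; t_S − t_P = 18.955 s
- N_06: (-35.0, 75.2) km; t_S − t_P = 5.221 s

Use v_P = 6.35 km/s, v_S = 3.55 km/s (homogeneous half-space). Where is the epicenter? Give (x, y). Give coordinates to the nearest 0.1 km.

(6.9, 78.6)

Distance from S−P lag: d = Δt · v_P v_S / (v_P − v_S) = Δt · (6.35·3.55)/(6.35−3.55) ≈ 8.0509·Δt.
So d_N_04 = 96.12, d_N_05 = 152.60, d_N_06 = 42.03 km.
Circle about each station: (x − 0.4)² + (y + 17.3)² = 96.12²; (x + 29.5)² + (y + 69.6)² = 152.60²; (x + 35.0)² + (y − 75.2)² = 42.03².
Subtracting the N_04 equation from the N_05 and N_06 equations removes the quadratic terms:
-59.8 x − 104.6 y = -8632.75
-70.8 x + 185.0 y = 14053.12
Solving the 2×2 system: x ≈ 6.9, y ≈ 78.6 km.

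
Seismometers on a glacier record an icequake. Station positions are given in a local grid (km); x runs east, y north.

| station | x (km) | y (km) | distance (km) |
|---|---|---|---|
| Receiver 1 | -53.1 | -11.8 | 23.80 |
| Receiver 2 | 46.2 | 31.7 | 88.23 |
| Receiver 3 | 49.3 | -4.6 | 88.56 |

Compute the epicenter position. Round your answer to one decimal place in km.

x ≈ -38.5 km, y ≈ 7.0 km

Circle about each station: (x + 53.1)² + (y + 11.8)² = 23.80²; (x − 46.2)² + (y − 31.7)² = 88.23²; (x − 49.3)² + (y + 4.6)² = 88.56².
Subtracting the Receiver 1 equation from the Receiver 2 and Receiver 3 equations removes the quadratic terms:
198.6 x + 87.0 y = -7037.61
204.8 x + 14.4 y = -7783.63
Solving the 2×2 system: x ≈ -38.5, y ≈ 7.0 km.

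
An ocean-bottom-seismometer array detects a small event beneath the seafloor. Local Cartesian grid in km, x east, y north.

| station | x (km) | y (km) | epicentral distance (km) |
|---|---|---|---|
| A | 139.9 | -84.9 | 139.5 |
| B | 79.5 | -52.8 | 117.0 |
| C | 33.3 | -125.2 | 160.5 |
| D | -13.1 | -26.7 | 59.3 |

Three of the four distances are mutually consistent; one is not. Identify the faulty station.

A

Solve using three stations at a time. Using B, C, D (subtract circle equations pairwise → linear system) gives (x, y) ≈ (-1.7, 31.4).
Distances from that point to each station vs reported:
  A: calculated 183.2 vs reported 139.5 → residual 43.7 km
  B: calculated 117.0 vs reported 117.0 → residual 0.0 km
  C: calculated 160.5 vs reported 160.5 → residual 0.0 km
  D: calculated 59.2 vs reported 59.3 → residual 0.1 km
B, C, D are mutually consistent (residuals ≈ 0); A is off by 43.7 km.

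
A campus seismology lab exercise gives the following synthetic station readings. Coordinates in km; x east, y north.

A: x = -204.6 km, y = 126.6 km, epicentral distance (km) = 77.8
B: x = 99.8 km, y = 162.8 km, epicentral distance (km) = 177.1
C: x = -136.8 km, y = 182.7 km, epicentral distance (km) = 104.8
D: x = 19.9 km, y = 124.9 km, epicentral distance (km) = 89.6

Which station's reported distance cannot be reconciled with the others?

A

Solve using three stations at a time. Using B, C, D (subtract circle equations pairwise → linear system) gives (x, y) ≈ (-67.3, 104.1).
Distances from that point to each station vs reported:
  A: calculated 139.1 vs reported 77.8 → residual 61.3 km
  B: calculated 177.1 vs reported 177.1 → residual 0.0 km
  C: calculated 104.9 vs reported 104.8 → residual 0.1 km
  D: calculated 89.7 vs reported 89.6 → residual 0.1 km
B, C, D are mutually consistent (residuals ≈ 0); A is off by 61.3 km.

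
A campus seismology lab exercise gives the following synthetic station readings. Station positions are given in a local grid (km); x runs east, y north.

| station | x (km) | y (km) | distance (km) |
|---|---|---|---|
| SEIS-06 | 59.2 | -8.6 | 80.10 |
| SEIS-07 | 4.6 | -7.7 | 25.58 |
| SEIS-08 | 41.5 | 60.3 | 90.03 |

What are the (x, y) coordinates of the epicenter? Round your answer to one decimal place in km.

Circle about each station: (x − 59.2)² + (y + 8.6)² = 80.10²; (x − 4.6)² + (y + 7.7)² = 25.58²; (x − 41.5)² + (y − 60.3)² = 90.03².
Subtracting the SEIS-06 equation from the SEIS-07 and SEIS-08 equations removes the quadratic terms:
-109.2 x + 1.8 y = 2263.52
-35.4 x + 137.8 y = 90.35
Solving the 2×2 system: x ≈ -20.8, y ≈ -4.7 km.
Check against SEIS-06 (with the unrounded x, y): √((x − 59.2)²+(y + 8.6)²) = 80.10 ≈ 80.10 km. ✓

x ≈ -20.8 km, y ≈ -4.7 km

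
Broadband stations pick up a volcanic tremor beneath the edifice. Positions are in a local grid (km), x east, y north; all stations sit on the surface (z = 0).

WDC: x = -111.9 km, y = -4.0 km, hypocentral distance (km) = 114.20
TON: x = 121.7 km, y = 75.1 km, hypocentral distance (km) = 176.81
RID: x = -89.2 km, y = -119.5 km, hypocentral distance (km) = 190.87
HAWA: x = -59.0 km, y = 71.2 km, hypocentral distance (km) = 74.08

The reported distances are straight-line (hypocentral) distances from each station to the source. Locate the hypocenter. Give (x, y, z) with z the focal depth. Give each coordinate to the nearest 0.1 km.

x ≈ -39.5 km, y ≈ 51.5 km, depth ≈ 68.7 km

Each station gives a sphere (x−x_i)² + (y−y_i)² + z² = d_i² (stations at z=0).
Subtracting the WDC sphere from TON and RID: z² cancels, leaving linear equations in x and y:
467.2 x + 158.2 y = -10306.85
45.4 x − 231.0 y = -13690.44
Solving: x ≈ -39.500, y ≈ 51.503 km (keep extra digits for the depth step; rounded: -39.5, 51.5).
Then from the WDC sphere: z² = 114.20² − (x + 111.9)² − (y + 4.0)² with x = -39.500, y = 51.503, so z ≈ 68.697 ≈ 68.7 km.
Check against HAWA (with the unrounded solution): distance 74.08 ≈ 74.08 km. ✓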